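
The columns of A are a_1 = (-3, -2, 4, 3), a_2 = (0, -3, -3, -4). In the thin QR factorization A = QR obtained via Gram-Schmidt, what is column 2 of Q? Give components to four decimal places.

a_1 = (-3, -2, 4, 3); ‖a_1‖ = 6.1644, so q_1 = (-0.4867, -0.3244, 0.6489, 0.4867).
q_1·a_2 = (-0.4867)·0 + (-0.3244)·(-3) + 0.6489·(-3) + 0.4867·(-4) = -2.9200.
u_2 = a_2 + 2.9200·q_1 = (-1.4211, -3.9474, -1.1053, -2.5789).
‖u_2‖ = 5.0471, so q_2 = (-0.2816, -0.7821, -0.2190, -0.5110).

q_2 = (-0.2816, -0.7821, -0.2190, -0.5110)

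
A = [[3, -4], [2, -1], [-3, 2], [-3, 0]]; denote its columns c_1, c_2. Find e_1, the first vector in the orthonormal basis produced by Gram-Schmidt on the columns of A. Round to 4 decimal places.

e_1 = (0.5388, 0.3592, -0.5388, -0.5388)

c_1 = (3, 2, -3, -3); ‖c_1‖ = 5.5678, so e_1 = (0.5388, 0.3592, -0.5388, -0.5388).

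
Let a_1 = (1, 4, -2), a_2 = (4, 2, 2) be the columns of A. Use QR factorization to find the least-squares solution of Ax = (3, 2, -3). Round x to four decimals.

q_1 = a_1/‖a_1‖ = (1, 4, -2)/4.5826 = (0.2182, 0.8729, -0.4364).
r_{12} = q_1·a_2 = 1.7457.
u_2 = a_2 − 1.7457·q_1 = (3.6190, 0.4762, 2.7619).
‖u_2‖ = 4.5774, so q_2 = (0.7906, 0.1040, 0.6034).
Qᵀb = (3.7097, 0.7698).
Back-substitute: x_2 = 0.7698/4.5774 = 0.1682.
x_1 = (3.7097 − 1.7457·0.1682)/4.5826 = 0.7455.

x = (0.7455, 0.1682)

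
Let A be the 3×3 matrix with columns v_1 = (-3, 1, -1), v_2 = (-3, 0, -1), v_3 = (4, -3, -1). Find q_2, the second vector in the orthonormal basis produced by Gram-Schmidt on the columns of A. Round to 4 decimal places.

v_1 = (-3, 1, -1); ‖v_1‖ = 3.3166, so q_1 = (-0.9045, 0.3015, -0.3015).
q_1·v_2 = (-0.9045)·(-3) + 0.3015·0 + (-0.3015)·(-1) = 3.0151.
u_2 = v_2 − 3.0151·q_1 = (-0.2727, -0.9091, -0.0909).
‖u_2‖ = 0.9535, so q_2 = (-0.2860, -0.9535, -0.0953).

q_2 = (-0.2860, -0.9535, -0.0953)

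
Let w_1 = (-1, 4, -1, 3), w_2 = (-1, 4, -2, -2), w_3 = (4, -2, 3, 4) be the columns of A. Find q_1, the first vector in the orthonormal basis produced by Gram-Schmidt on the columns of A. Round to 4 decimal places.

q_1 = (-0.1925, 0.7698, -0.1925, 0.5774)

w_1 = (-1, 4, -1, 3); ‖w_1‖ = 5.1962, so q_1 = (-0.1925, 0.7698, -0.1925, 0.5774).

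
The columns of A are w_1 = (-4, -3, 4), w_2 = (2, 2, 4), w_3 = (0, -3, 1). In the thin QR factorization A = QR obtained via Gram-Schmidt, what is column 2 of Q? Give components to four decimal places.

q_2 = (0.4490, 0.4390, 0.7783)

w_1 = (-4, -3, 4); ‖w_1‖ = 6.4031, so q_1 = (-0.6247, -0.4685, 0.6247).
q_1·w_2 = (-0.6247)·2 + (-0.4685)·2 + 0.6247·4 = 0.3123.
u_2 = w_2 − 0.3123·q_1 = (2.1951, 2.1463, 3.8049).
‖u_2‖ = 4.8890, so q_2 = (0.4490, 0.4390, 0.7783).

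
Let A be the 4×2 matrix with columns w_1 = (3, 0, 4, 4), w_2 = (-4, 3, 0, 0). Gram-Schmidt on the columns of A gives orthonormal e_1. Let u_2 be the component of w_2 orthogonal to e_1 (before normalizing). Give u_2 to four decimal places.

u_2 = (-3.1220, 3.0000, 1.1707, 1.1707)

e_1 = w_1/‖w_1‖ = (3, 0, 4, 4)/6.4031 = (0.4685, 0.0000, 0.6247, 0.6247).
r_{12} = e_1·w_2 = -1.8741.
u_2 = w_2 + 1.8741·e_1 = (-3.1220, 3.0000, 1.1707, 1.1707).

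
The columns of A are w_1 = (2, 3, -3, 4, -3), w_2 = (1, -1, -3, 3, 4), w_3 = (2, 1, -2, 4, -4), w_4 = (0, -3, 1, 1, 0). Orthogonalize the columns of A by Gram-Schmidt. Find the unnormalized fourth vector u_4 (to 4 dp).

w_1 = (2, 3, -3, 4, -3); ‖w_1‖ = 6.8557, so e_1 = (0.2917, 0.4376, -0.4376, 0.5835, -0.4376).
e_1·w_2 = 0.2917·1 + 0.4376·(-1) + (-0.4376)·(-3) + 0.5835·3 + (-0.4376)·4 = 1.1669.
u_2 = w_2 − 1.1669·e_1 = (0.6596, -1.5106, -2.4894, 2.3191, 4.5106).
‖u_2‖ = 5.8854, so e_2 = (0.1121, -0.2567, -0.4230, 0.3940, 0.7664).
e_1·w_3 = 0.2917·2 + 0.4376·1 + (-0.4376)·(-2) + 0.5835·4 + (-0.4376)·(-4) = 5.9805; e_2·w_3 = 0.1121·2 + (-0.2567)·1 + (-0.4230)·(-2) + 0.3940·4 + 0.7664·(-4) = -0.6760.
u_3 = w_3 − 5.9805·e_1 + 0.6760·e_2 = (0.3311, -1.7905, 0.3311, 0.7770, -0.8649).
‖u_3‖ = 2.1856, so e_3 = (0.1515, -0.8192, 0.1515, 0.3555, -0.3957).
e_1·w_4 = 0.2917·0 + 0.4376·(-3) + (-0.4376)·1 + 0.5835·1 + (-0.4376)·0 = -1.1669; e_2·w_4 = 0.1121·0 + (-0.2567)·(-3) + (-0.4230)·1 + 0.3940·1 + 0.7664·0 = 0.7411; e_3·w_4 = 0.1515·0 + (-0.8192)·(-3) + 0.1515·1 + 0.3555·1 + (-0.3957)·0 = 2.9647.
u_4 = w_4 + 1.1669·e_1 − 0.7411·e_2 − 2.9647·e_3 = (-0.1917, 0.1296, 0.3537, 0.3348, 0.0945).

u_4 = (-0.1917, 0.1296, 0.3537, 0.3348, 0.0945)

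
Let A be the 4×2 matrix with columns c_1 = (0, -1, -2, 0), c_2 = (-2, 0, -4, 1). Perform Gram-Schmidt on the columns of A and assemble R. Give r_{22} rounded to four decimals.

r_{22} = 2.8636

c_1 = (0, -1, -2, 0); ‖c_1‖ = 2.2361, so q_1 = (0.0000, -0.4472, -0.8944, 0.0000).
q_1·c_2 = 0.0000·(-2) + (-0.4472)·0 + (-0.8944)·(-4) + 0.0000·1 = 3.5777.
u_2 = c_2 − 3.5777·q_1 = (-2.0000, 1.6000, -0.8000, 1.0000).
r_{22} = ‖u_2‖ = 2.8636.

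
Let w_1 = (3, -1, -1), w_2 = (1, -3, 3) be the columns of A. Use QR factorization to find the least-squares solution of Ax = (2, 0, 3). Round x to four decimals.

x = (0.1200, 0.5600)

w_1 = (3, -1, -1); ‖w_1‖ = 3.3166, so q_1 = (0.9045, -0.3015, -0.3015).
q_1·w_2 = 0.9045·1 + (-0.3015)·(-3) + (-0.3015)·3 = 0.9045.
u_2 = w_2 − 0.9045·q_1 = (0.1818, -2.7273, 3.2727).
‖u_2‖ = 4.2640, so q_2 = (0.0426, -0.6396, 0.7675).
Qᵀb = (0.9045, 2.3878).
Back-substitute: x_2 = 2.3878/4.2640 = 0.5600.
x_1 = (0.9045 − 0.9045·0.5600)/3.3166 = 0.1200.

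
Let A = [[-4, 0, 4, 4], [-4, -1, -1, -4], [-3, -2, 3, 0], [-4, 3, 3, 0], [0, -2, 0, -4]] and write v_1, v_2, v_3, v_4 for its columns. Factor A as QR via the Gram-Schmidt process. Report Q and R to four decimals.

v_1 = (-4, -4, -3, -4, 0); ‖v_1‖ = 7.5498, so q_1 = (-0.5298, -0.5298, -0.3974, -0.5298, 0.0000).
q_1·v_2 = (-0.5298)·0 + (-0.5298)·(-1) + (-0.3974)·(-2) + (-0.5298)·3 + 0.0000·(-2) = -0.2649.
u_2 = v_2 + 0.2649·q_1 = (-0.1404, -1.1404, -2.1053, 2.8596, -2.0000).
‖u_2‖ = 4.2344, so q_2 = (-0.0331, -0.2693, -0.4972, 0.6753, -0.4723).
q_1·v_3 = (-0.5298)·4 + (-0.5298)·(-1) + (-0.3974)·3 + (-0.5298)·3 + 0.0000·0 = -4.3710; q_2·v_3 = (-0.0331)·4 + (-0.2693)·(-1) + (-0.4972)·3 + 0.6753·3 + (-0.4723)·0 = 0.6712.
u_3 = v_3 + 4.3710·q_1 − 0.6712·q_2 = (1.7065, -3.1350, 1.5969, 0.2309, 0.3170).
‖u_3‖ = 3.9299, so q_3 = (0.4342, -0.7977, 0.4063, 0.0588, 0.0807).
q_1·v_4 = (-0.5298)·4 + (-0.5298)·(-4) + (-0.3974)·0 + (-0.5298)·0 + 0.0000·(-4) = 0.0000; q_2·v_4 = (-0.0331)·4 + (-0.2693)·(-4) + (-0.4972)·0 + 0.6753·0 + (-0.4723)·(-4) = 2.8340; q_3·v_4 = 0.4342·4 + (-0.7977)·(-4) + 0.4063·0 + 0.0588·0 + 0.0807·(-4) = 4.6052.
u_4 = v_4 + 0.0000·q_1 − 2.8340·q_2 − 4.6052·q_3 = (2.0943, 0.4369, -0.4622, -2.1845, -3.0329).
‖u_4‖ = 4.3314, so q_4 = (0.4835, 0.1009, -0.1067, -0.5043, -0.7002).

Q = [[-0.5298, -0.0331, 0.4342, 0.4835], [-0.5298, -0.2693, -0.7977, 0.1009], [-0.3974, -0.4972, 0.4063, -0.1067], [-0.5298, 0.6753, 0.0588, -0.5043], [0.0000, -0.4723, 0.0807, -0.7002]], R = [[7.5498, -0.2649, -4.3710, 0.0000], [0.0000, 4.2344, 0.6712, 2.8340], [0.0000, 0.0000, 3.9299, 4.6052], [0.0000, 0.0000, 0.0000, 4.3314]]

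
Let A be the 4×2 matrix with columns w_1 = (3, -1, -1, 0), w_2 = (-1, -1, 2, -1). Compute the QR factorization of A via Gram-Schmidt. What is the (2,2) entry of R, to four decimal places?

q_1 = w_1/‖w_1‖ = (3, -1, -1, 0)/3.3166 = (0.9045, -0.3015, -0.3015, 0.0000).
r_{12} = q_1·w_2 = -1.2060.
u_2 = w_2 + 1.2060·q_1 = (0.0909, -1.3636, 1.6364, -1.0000).
r_{22} = ‖u_2‖ = 2.3549.

r_{22} = 2.3549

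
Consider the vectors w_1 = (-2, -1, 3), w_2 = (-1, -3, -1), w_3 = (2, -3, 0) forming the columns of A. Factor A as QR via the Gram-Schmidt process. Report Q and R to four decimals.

w_1 = (-2, -1, 3); ‖w_1‖ = 3.7417, so q_1 = (-0.5345, -0.2673, 0.8018).
q_1·w_2 = (-0.5345)·(-1) + (-0.2673)·(-3) + 0.8018·(-1) = 0.5345.
u_2 = w_2 − 0.5345·q_1 = (-0.7143, -2.8571, -1.4286).
‖u_2‖ = 3.2733, so q_2 = (-0.2182, -0.8729, -0.4364).
q_1·w_3 = (-0.5345)·2 + (-0.2673)·(-3) + 0.8018·0 = -0.2673; q_2·w_3 = (-0.2182)·2 + (-0.8729)·(-3) + (-0.4364)·0 = 2.1822.
u_3 = w_3 + 0.2673·q_1 − 2.1822·q_2 = (2.3333, -1.1667, 1.1667).
‖u_3‖ = 2.8577, so q_3 = (0.8165, -0.4082, 0.4082).

Q = [[-0.5345, -0.2182, 0.8165], [-0.2673, -0.8729, -0.4082], [0.8018, -0.4364, 0.4082]], R = [[3.7417, 0.5345, -0.2673], [0.0000, 3.2733, 2.1822], [0.0000, 0.0000, 2.8577]]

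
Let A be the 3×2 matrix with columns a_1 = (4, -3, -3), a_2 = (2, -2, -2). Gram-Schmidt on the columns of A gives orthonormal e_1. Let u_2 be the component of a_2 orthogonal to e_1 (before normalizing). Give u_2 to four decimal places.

u_2 = (-0.3529, -0.2353, -0.2353)

e_1 = a_1/‖a_1‖ = (4, -3, -3)/5.8310 = (0.6860, -0.5145, -0.5145).
r_{12} = e_1·a_2 = 3.4300.
u_2 = a_2 − 3.4300·e_1 = (-0.3529, -0.2353, -0.2353).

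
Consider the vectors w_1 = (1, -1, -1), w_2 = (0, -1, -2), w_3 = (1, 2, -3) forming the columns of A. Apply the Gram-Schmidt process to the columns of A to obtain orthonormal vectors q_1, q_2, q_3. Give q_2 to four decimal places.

q_2 = (-0.7071, 0.0000, -0.7071)

q_1 = w_1/‖w_1‖ = (1, -1, -1)/1.7321 = (0.5774, -0.5774, -0.5774).
r_{12} = q_1·w_2 = 1.7321.
u_2 = w_2 − 1.7321·q_1 = (-1.0000, 0.0000, -1.0000).
‖u_2‖ = 1.4142, so q_2 = (-0.7071, 0.0000, -0.7071).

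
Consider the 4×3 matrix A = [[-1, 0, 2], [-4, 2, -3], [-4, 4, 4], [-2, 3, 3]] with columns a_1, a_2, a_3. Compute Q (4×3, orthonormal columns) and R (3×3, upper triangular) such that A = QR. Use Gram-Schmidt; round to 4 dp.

Q = [[-0.1644, -0.3750, 0.8279], [-0.6576, -0.5750, -0.4620], [-0.6576, 0.3500, 0.3032], [-0.3288, 0.6375, -0.0962]], R = [[6.0828, -4.9320, -1.9728], [0.0000, 2.1623, 4.2872], [0.0000, 0.0000, 3.9659]]

a_1 = (-1, -4, -4, -2); ‖a_1‖ = 6.0828, so q_1 = (-0.1644, -0.6576, -0.6576, -0.3288).
q_1·a_2 = (-0.1644)·0 + (-0.6576)·2 + (-0.6576)·4 + (-0.3288)·3 = -4.9320.
u_2 = a_2 + 4.9320·q_1 = (-0.8108, -1.2432, 0.7568, 1.3784).
‖u_2‖ = 2.1623, so q_2 = (-0.3750, -0.5750, 0.3500, 0.6375).
q_1·a_3 = (-0.1644)·2 + (-0.6576)·(-3) + (-0.6576)·4 + (-0.3288)·3 = -1.9728; q_2·a_3 = (-0.3750)·2 + (-0.5750)·(-3) + 0.3500·4 + 0.6375·3 = 4.2872.
u_3 = a_3 + 1.9728·q_1 − 4.2872·q_2 = (3.2832, -1.8324, 1.2023, -0.3815).
‖u_3‖ = 3.9659, so q_3 = (0.8279, -0.4620, 0.3032, -0.0962).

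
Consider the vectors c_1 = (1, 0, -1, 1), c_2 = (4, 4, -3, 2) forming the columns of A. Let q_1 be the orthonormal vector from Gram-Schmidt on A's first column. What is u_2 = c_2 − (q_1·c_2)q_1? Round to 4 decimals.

u_2 = (1.0000, 4.0000, 0.0000, -1.0000)

c_1 = (1, 0, -1, 1); ‖c_1‖ = 1.7321, so q_1 = (0.5774, 0.0000, -0.5774, 0.5774).
q_1·c_2 = 0.5774·4 + 0.0000·4 + (-0.5774)·(-3) + 0.5774·2 = 5.1962.
u_2 = c_2 − 5.1962·q_1 = (1.0000, 4.0000, 0.0000, -1.0000).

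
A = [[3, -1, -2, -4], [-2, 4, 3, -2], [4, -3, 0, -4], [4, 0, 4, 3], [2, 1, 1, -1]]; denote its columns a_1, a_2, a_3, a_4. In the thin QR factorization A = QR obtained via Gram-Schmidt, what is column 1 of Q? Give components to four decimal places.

q_1 = a_1/‖a_1‖ = (3, -2, 4, 4, 2)/7.0000 = (0.4286, -0.2857, 0.5714, 0.5714, 0.2857).

q_1 = (0.4286, -0.2857, 0.5714, 0.5714, 0.2857)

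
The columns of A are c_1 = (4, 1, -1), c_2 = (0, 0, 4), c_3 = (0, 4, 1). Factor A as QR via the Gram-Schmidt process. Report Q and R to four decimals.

Q = [[0.9428, 0.2287, -0.2425], [0.2357, 0.0572, 0.9701], [-0.2357, 0.9718, 0.0000]], R = [[4.2426, -0.9428, 0.7071], [0.0000, 3.8873, 1.2005], [0.0000, 0.0000, 3.8806]]

e_1 = c_1/‖c_1‖ = (4, 1, -1)/4.2426 = (0.9428, 0.2357, -0.2357).
r_{12} = e_1·c_2 = -0.9428.
u_2 = c_2 + 0.9428·e_1 = (0.8889, 0.2222, 3.7778).
‖u_2‖ = 3.8873, so e_2 = (0.2287, 0.0572, 0.9718).
r_{13} = e_1·c_3 = 0.7071; r_{23} = e_2·c_3 = 1.2005.
u_3 = c_3 − 0.7071·e_1 − 1.2005·e_2 = (-0.9412, 3.7647, 0.0000).
‖u_3‖ = 3.8806, so e_3 = (-0.2425, 0.9701, 0.0000).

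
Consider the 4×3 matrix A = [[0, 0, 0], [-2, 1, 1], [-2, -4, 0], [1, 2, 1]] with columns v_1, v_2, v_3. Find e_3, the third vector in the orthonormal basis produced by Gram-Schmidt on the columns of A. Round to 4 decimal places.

v_1 = (0, -2, -2, 1); ‖v_1‖ = 3.0000, so e_1 = (0.0000, -0.6667, -0.6667, 0.3333).
e_1·v_2 = 0.0000·0 + (-0.6667)·1 + (-0.6667)·(-4) + 0.3333·2 = 2.6667.
u_2 = v_2 − 2.6667·e_1 = (0.0000, 2.7778, -2.2222, 1.1111).
‖u_2‖ = 3.7268, so e_2 = (0.0000, 0.7454, -0.5963, 0.2981).
e_1·v_3 = 0.0000·0 + (-0.6667)·1 + (-0.6667)·0 + 0.3333·1 = -0.3333; e_2·v_3 = 0.0000·0 + 0.7454·1 + (-0.5963)·0 + 0.2981·1 = 1.0435.
u_3 = v_3 + 0.3333·e_1 − 1.0435·e_2 = (0.0000, 0.0000, 0.4000, 0.8000).
‖u_3‖ = 0.8944, so e_3 = (0.0000, 0.0000, 0.4472, 0.8944).

e_3 = (0.0000, 0.0000, 0.4472, 0.8944)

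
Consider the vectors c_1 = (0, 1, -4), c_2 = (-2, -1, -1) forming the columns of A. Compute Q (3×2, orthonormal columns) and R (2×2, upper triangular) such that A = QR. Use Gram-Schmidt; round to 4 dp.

c_1 = (0, 1, -4); ‖c_1‖ = 4.1231, so e_1 = (0.0000, 0.2425, -0.9701).
e_1·c_2 = 0.0000·(-2) + 0.2425·(-1) + (-0.9701)·(-1) = 0.7276.
u_2 = c_2 − 0.7276·e_1 = (-2.0000, -1.1765, -0.2941).
‖u_2‖ = 2.3389, so e_2 = (-0.8551, -0.5030, -0.1257).

Q = [[0.0000, -0.8551], [0.2425, -0.5030], [-0.9701, -0.1257]], R = [[4.1231, 0.7276], [0.0000, 2.3389]]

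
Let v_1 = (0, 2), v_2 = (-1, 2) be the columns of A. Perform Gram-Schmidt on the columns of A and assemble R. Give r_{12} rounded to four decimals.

v_1 = (0, 2); ‖v_1‖ = 2.0000, so q_1 = (0.0000, 1.0000).
r_{12} = q_1·v_2 = 2.0000.

r_{12} = 2.0000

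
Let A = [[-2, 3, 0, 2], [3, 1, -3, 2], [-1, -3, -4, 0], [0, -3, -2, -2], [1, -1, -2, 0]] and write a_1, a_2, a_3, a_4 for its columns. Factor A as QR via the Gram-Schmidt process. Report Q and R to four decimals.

a_1 = (-2, 3, -1, 0, 1); ‖a_1‖ = 3.8730, so e_1 = (-0.5164, 0.7746, -0.2582, 0.0000, 0.2582).
e_1·a_2 = (-0.5164)·3 + 0.7746·1 + (-0.2582)·(-3) + 0.0000·(-3) + 0.2582·(-1) = -0.2582.
u_2 = a_2 + 0.2582·e_1 = (2.8667, 1.2000, -3.0667, -3.0000, -0.9333).
‖u_2‖ = 5.3790, so e_2 = (0.5329, 0.2231, -0.5701, -0.5577, -0.1735).
e_1·a_3 = (-0.5164)·0 + 0.7746·(-3) + (-0.2582)·(-4) + 0.0000·(-2) + 0.2582·(-2) = -1.8074; e_2·a_3 = 0.5329·0 + 0.2231·(-3) + (-0.5701)·(-4) + (-0.5577)·(-2) + (-0.1735)·(-2) = 3.0737.
u_3 = a_3 + 1.8074·e_1 − 3.0737·e_2 = (-2.5714, -2.2857, -2.7143, -0.2857, -1.0000).
‖u_3‖ = 4.5040, so e_3 = (-0.5709, -0.5075, -0.6026, -0.0634, -0.2220).
e_1·a_4 = (-0.5164)·2 + 0.7746·2 + (-0.2582)·0 + 0.0000·(-2) + 0.2582·0 = 0.5164; e_2·a_4 = 0.5329·2 + 0.2231·2 + (-0.5701)·0 + (-0.5577)·(-2) + (-0.1735)·0 = 2.6275; e_3·a_4 = (-0.5709)·2 + (-0.5075)·2 + (-0.6026)·0 + (-0.0634)·(-2) + (-0.2220)·0 = -2.0300.
u_4 = a_4 − 0.5164·e_1 − 2.6275·e_2 + 2.0300·e_3 = (-0.2926, -0.0164, 0.4080, -0.6633, -0.1281).
‖u_4‖ = 0.8419, so e_4 = (-0.3475, -0.0194, 0.4846, -0.7879, -0.1522).

Q = [[-0.5164, 0.5329, -0.5709, -0.3475], [0.7746, 0.2231, -0.5075, -0.0194], [-0.2582, -0.5701, -0.6026, 0.4846], [0.0000, -0.5577, -0.0634, -0.7879], [0.2582, -0.1735, -0.2220, -0.1522]], R = [[3.8730, -0.2582, -1.8074, 0.5164], [0.0000, 5.3790, 3.0737, 2.6275], [0.0000, 0.0000, 4.5040, -2.0300], [0.0000, 0.0000, 0.0000, 0.8419]]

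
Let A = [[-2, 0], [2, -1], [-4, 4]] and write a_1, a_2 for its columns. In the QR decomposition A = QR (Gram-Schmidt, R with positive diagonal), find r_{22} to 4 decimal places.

a_1 = (-2, 2, -4); ‖a_1‖ = 4.8990, so e_1 = (-0.4082, 0.4082, -0.8165).
e_1·a_2 = (-0.4082)·0 + 0.4082·(-1) + (-0.8165)·4 = -3.6742.
u_2 = a_2 + 3.6742·e_1 = (-1.5000, 0.5000, 1.0000).
r_{22} = ‖u_2‖ = 1.8708.

r_{22} = 1.8708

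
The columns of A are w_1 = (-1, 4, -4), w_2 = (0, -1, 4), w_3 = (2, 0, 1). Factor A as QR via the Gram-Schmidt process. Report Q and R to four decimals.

q_1 = w_1/‖w_1‖ = (-1, 4, -4)/5.7446 = (-0.1741, 0.6963, -0.6963).
r_{12} = q_1·w_2 = -3.4816.
u_2 = w_2 + 3.4816·q_1 = (-0.6061, 1.4242, 1.5758).
‖u_2‖ = 2.2088, so q_2 = (-0.2744, 0.6448, 0.7134).
r_{13} = q_1·w_3 = -1.0445; r_{23} = q_2·w_3 = 0.1646.
u_3 = w_3 + 1.0445·q_1 − 0.1646·q_2 = (1.8634, 0.6211, 0.1553).
‖u_3‖ = 1.9703, so q_3 = (0.9457, 0.3152, 0.0788).

Q = [[-0.1741, -0.2744, 0.9457], [0.6963, 0.6448, 0.3152], [-0.6963, 0.7134, 0.0788]], R = [[5.7446, -3.4816, -1.0445], [0.0000, 2.2088, 0.1646], [0.0000, 0.0000, 1.9703]]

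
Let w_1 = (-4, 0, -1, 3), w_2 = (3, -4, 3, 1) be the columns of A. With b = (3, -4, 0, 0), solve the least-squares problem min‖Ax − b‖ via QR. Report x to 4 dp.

e_1 = w_1/‖w_1‖ = (-4, 0, -1, 3)/5.0990 = (-0.7845, 0.0000, -0.1961, 0.5883).
r_{12} = e_1·w_2 = -2.3534.
u_2 = w_2 + 2.3534·e_1 = (1.1538, -4.0000, 2.5385, 2.3846).
‖u_2‖ = 5.4278, so e_2 = (0.2126, -0.7369, 0.4677, 0.4393).
Qᵀb = (-2.3534, 3.5855).
Back-substitute: x_2 = 3.5855/5.4278 = 0.6606.
x_1 = (-2.3534 + 2.3534·0.6606)/5.0990 = -0.1567.

x = (-0.1567, 0.6606)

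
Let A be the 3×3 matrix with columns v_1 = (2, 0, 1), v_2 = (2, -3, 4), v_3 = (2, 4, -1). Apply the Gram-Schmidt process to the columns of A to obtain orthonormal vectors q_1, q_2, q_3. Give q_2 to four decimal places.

q_2 = (-0.2981, -0.7454, 0.5963)

q_1 = v_1/‖v_1‖ = (2, 0, 1)/2.2361 = (0.8944, 0.0000, 0.4472).
r_{12} = q_1·v_2 = 3.5777.
u_2 = v_2 − 3.5777·q_1 = (-1.2000, -3.0000, 2.4000).
‖u_2‖ = 4.0249, so q_2 = (-0.2981, -0.7454, 0.5963).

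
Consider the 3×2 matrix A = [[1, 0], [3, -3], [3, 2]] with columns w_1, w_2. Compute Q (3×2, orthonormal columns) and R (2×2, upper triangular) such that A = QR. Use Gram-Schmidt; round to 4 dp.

Q = [[0.2294, 0.0446], [0.6882, -0.7138], [0.6882, 0.6989]], R = [[4.3589, -0.6882], [0.0000, 3.5393]]

w_1 = (1, 3, 3); ‖w_1‖ = 4.3589, so e_1 = (0.2294, 0.6882, 0.6882).
e_1·w_2 = 0.2294·0 + 0.6882·(-3) + 0.6882·2 = -0.6882.
u_2 = w_2 + 0.6882·e_1 = (0.1579, -2.5263, 2.4737).
‖u_2‖ = 3.5393, so e_2 = (0.0446, -0.7138, 0.6989).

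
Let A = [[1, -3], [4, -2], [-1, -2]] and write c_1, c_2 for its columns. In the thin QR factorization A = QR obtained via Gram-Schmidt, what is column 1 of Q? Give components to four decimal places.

e_1 = (0.2357, 0.9428, -0.2357)

c_1 = (1, 4, -1); ‖c_1‖ = 4.2426, so e_1 = (0.2357, 0.9428, -0.2357).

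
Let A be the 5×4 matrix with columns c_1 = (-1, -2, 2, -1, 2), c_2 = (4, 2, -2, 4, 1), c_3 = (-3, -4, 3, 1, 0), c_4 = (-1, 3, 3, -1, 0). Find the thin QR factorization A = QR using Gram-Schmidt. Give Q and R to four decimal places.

Q = [[-0.2673, 0.5774, -0.3035, -0.1329], [-0.5345, 0.0000, -0.4371, 0.6722], [0.5345, 0.0000, 0.1821, 0.7105], [-0.2673, 0.5774, 0.7164, 0.1585], [0.5345, 0.5774, -0.4128, -0.0255]], R = [[3.7417, -3.7417, 4.2762, 0.5345], [0.0000, 5.1962, -1.1547, -1.1547], [0.0000, 0.0000, 3.9219, -1.1778], [0.0000, 0.0000, 0.0000, 4.1224]]

q_1 = c_1/‖c_1‖ = (-1, -2, 2, -1, 2)/3.7417 = (-0.2673, -0.5345, 0.5345, -0.2673, 0.5345).
r_{12} = q_1·c_2 = -3.7417.
u_2 = c_2 + 3.7417·q_1 = (3.0000, 0.0000, 0.0000, 3.0000, 3.0000).
‖u_2‖ = 5.1962, so q_2 = (0.5774, 0.0000, 0.0000, 0.5774, 0.5774).
r_{13} = q_1·c_3 = 4.2762; r_{23} = q_2·c_3 = -1.1547.
u_3 = c_3 − 4.2762·q_1 + 1.1547·q_2 = (-1.1905, -1.7143, 0.7143, 2.8095, -1.6190).
‖u_3‖ = 3.9219, so q_3 = (-0.3035, -0.4371, 0.1821, 0.7164, -0.4128).
r_{14} = q_1·c_4 = 0.5345; r_{24} = q_2·c_4 = -1.1547; r_{34} = q_3·c_4 = -1.1778.
u_4 = c_4 − 0.5345·q_1 + 1.1547·q_2 + 1.1778·q_3 = (-0.5480, 2.7709, 2.9288, 0.6533, -0.1053).
‖u_4‖ = 4.1224, so q_4 = (-0.1329, 0.6722, 0.7105, 0.1585, -0.0255).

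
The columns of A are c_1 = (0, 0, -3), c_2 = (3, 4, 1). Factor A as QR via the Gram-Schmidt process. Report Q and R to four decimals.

Q = [[0.0000, 0.6000], [0.0000, 0.8000], [-1.0000, 0.0000]], R = [[3.0000, -1.0000], [0.0000, 5.0000]]

c_1 = (0, 0, -3); ‖c_1‖ = 3.0000, so q_1 = (0.0000, 0.0000, -1.0000).
q_1·c_2 = 0.0000·3 + 0.0000·4 + (-1.0000)·1 = -1.0000.
u_2 = c_2 + 1.0000·q_1 = (3.0000, 4.0000, 0.0000).
‖u_2‖ = 5.0000, so q_2 = (0.6000, 0.8000, 0.0000).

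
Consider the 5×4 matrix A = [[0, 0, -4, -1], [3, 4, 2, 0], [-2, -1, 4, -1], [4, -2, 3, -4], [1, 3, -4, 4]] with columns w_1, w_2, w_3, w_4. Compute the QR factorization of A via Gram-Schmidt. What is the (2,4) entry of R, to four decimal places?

w_1 = (0, 3, -2, 4, 1); ‖w_1‖ = 5.4772, so q_1 = (0.0000, 0.5477, -0.3651, 0.7303, 0.1826).
q_1·w_2 = 0.0000·0 + 0.5477·4 + (-0.3651)·(-1) + 0.7303·(-2) + 0.1826·3 = 1.6432.
u_2 = w_2 − 1.6432·q_1 = (0.0000, 3.1000, -0.4000, -3.2000, 2.7000).
‖u_2‖ = 5.2249, so q_2 = (0.0000, 0.5933, -0.0766, -0.6124, 0.5168).
r_{24} = q_2·w_4 = 4.5934.

r_{24} = 4.5934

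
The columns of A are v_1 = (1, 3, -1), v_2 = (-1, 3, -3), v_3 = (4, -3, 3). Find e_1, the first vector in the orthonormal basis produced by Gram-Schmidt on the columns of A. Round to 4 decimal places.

e_1 = (0.3015, 0.9045, -0.3015)

v_1 = (1, 3, -1); ‖v_1‖ = 3.3166, so e_1 = (0.3015, 0.9045, -0.3015).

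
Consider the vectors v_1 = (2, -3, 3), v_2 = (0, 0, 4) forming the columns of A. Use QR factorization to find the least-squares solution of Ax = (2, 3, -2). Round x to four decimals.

v_1 = (2, -3, 3); ‖v_1‖ = 4.6904, so e_1 = (0.4264, -0.6396, 0.6396).
e_1·v_2 = 0.4264·0 + (-0.6396)·0 + 0.6396·4 = 2.5584.
u_2 = v_2 − 2.5584·e_1 = (-1.0909, 1.6364, 2.3636).
‖u_2‖ = 3.0748, so e_2 = (-0.3548, 0.5322, 0.7687).
Qᵀb = (-2.3452, -0.6504).
Back-substitute: x_2 = -0.6504/3.0748 = -0.2115.
x_1 = (-2.3452 − 2.5584·(-0.2115))/4.6904 = -0.3846.

x = (-0.3846, -0.2115)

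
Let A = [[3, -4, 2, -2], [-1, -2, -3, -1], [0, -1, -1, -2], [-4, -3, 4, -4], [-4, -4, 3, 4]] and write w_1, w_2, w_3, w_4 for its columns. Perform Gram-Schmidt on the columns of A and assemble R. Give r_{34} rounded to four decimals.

r_{34} = -0.1660

q_1 = w_1/‖w_1‖ = (3, -1, 0, -4, -4)/6.4807 = (0.4629, -0.1543, 0.0000, -0.6172, -0.6172).
r_{12} = q_1·w_2 = 2.7775.
u_2 = w_2 − 2.7775·q_1 = (-5.2857, -1.5714, -1.0000, -1.2857, -2.2857).
‖u_2‖ = 6.1875, so q_2 = (-0.8543, -0.2540, -0.1616, -0.2078, -0.3694).
r_{13} = q_1·w_3 = -2.9318; r_{23} = q_2·w_3 = -2.7244.
u_3 = w_3 + 2.9318·q_1 + 2.7244·q_2 = (1.0299, -4.1443, -1.4403, 1.6244, 0.1841).
‖u_3‖ = 4.7940, so q_3 = (0.2148, -0.8645, -0.3004, 0.3388, 0.0384).
r_{34} = q_3·w_4 = -0.1660.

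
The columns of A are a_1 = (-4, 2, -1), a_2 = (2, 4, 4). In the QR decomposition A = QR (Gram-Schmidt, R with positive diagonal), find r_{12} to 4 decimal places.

r_{12} = -0.8729

a_1 = (-4, 2, -1); ‖a_1‖ = 4.5826, so e_1 = (-0.8729, 0.4364, -0.2182).
r_{12} = e_1·a_2 = -0.8729.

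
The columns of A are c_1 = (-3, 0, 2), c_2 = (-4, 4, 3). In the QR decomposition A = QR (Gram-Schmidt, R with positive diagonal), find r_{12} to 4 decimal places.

r_{12} = 4.9923

c_1 = (-3, 0, 2); ‖c_1‖ = 3.6056, so q_1 = (-0.8321, 0.0000, 0.5547).
r_{12} = q_1·c_2 = 4.9923.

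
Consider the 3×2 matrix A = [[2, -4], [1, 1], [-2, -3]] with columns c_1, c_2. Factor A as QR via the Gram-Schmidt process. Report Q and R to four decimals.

Q = [[0.6667, -0.7425], [0.3333, 0.2184], [-0.6667, -0.6333]], R = [[3.0000, -0.3333], [0.0000, 5.0881]]

c_1 = (2, 1, -2); ‖c_1‖ = 3.0000, so e_1 = (0.6667, 0.3333, -0.6667).
e_1·c_2 = 0.6667·(-4) + 0.3333·1 + (-0.6667)·(-3) = -0.3333.
u_2 = c_2 + 0.3333·e_1 = (-3.7778, 1.1111, -3.2222).
‖u_2‖ = 5.0881, so e_2 = (-0.7425, 0.2184, -0.6333).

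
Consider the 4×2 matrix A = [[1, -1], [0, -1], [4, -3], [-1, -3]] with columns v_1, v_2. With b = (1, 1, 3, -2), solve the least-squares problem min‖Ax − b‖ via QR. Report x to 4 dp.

x = (0.9615, 0.2308)

q_1 = v_1/‖v_1‖ = (1, 0, 4, -1)/4.2426 = (0.2357, 0.0000, 0.9428, -0.2357).
r_{12} = q_1·v_2 = -2.3570.
u_2 = v_2 + 2.3570·q_1 = (-0.4444, -1.0000, -0.7778, -3.5556).
‖u_2‖ = 3.8006, so q_2 = (-0.1169, -0.2631, -0.2046, -0.9355).
Qᵀb = (3.5355, 0.8771).
Back-substitute: x_2 = 0.8771/3.8006 = 0.2308.
x_1 = (3.5355 + 2.3570·0.2308)/4.2426 = 0.9615.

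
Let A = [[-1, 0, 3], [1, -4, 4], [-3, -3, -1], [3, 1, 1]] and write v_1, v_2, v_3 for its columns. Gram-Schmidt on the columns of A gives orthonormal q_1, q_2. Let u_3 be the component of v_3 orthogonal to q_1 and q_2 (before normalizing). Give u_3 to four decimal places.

q_1 = v_1/‖v_1‖ = (-1, 1, -3, 3)/4.4721 = (-0.2236, 0.2236, -0.6708, 0.6708).
r_{12} = q_1·v_2 = 1.7889.
u_2 = v_2 − 1.7889·q_1 = (0.4000, -4.4000, -1.8000, -0.2000).
‖u_2‖ = 4.7749, so q_2 = (0.0838, -0.9215, -0.3770, -0.0419).
r_{13} = q_1·v_3 = 1.5652; r_{23} = q_2·v_3 = -3.0995.
u_3 = v_3 − 1.5652·q_1 + 3.0995·q_2 = (3.6096, 0.7939, -1.1184, -0.1798).

u_3 = (3.6096, 0.7939, -1.1184, -0.1798)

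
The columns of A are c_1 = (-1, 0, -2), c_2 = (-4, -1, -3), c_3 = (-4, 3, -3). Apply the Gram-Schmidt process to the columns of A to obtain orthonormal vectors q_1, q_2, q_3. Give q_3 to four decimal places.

q_3 = (-0.3651, 0.9129, 0.1826)

c_1 = (-1, 0, -2); ‖c_1‖ = 2.2361, so q_1 = (-0.4472, 0.0000, -0.8944).
q_1·c_2 = (-0.4472)·(-4) + 0.0000·(-1) + (-0.8944)·(-3) = 4.4721.
u_2 = c_2 − 4.4721·q_1 = (-2.0000, -1.0000, 1.0000).
‖u_2‖ = 2.4495, so q_2 = (-0.8165, -0.4082, 0.4082).
q_1·c_3 = (-0.4472)·(-4) + 0.0000·3 + (-0.8944)·(-3) = 4.4721; q_2·c_3 = (-0.8165)·(-4) + (-0.4082)·3 + 0.4082·(-3) = 0.8165.
u_3 = c_3 − 4.4721·q_1 − 0.8165·q_2 = (-1.3333, 3.3333, 0.6667).
‖u_3‖ = 3.6515, so q_3 = (-0.3651, 0.9129, 0.1826).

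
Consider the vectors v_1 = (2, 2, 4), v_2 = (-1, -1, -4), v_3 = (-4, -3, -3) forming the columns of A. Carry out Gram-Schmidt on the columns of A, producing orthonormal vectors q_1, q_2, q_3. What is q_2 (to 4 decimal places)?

q_2 = (0.5774, 0.5774, -0.5774)

v_1 = (2, 2, 4); ‖v_1‖ = 4.8990, so q_1 = (0.4082, 0.4082, 0.8165).
q_1·v_2 = 0.4082·(-1) + 0.4082·(-1) + 0.8165·(-4) = -4.0825.
u_2 = v_2 + 4.0825·q_1 = (0.6667, 0.6667, -0.6667).
‖u_2‖ = 1.1547, so q_2 = (0.5774, 0.5774, -0.5774).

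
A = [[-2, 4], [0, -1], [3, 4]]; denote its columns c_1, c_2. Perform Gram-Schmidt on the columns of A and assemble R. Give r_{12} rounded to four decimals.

c_1 = (-2, 0, 3); ‖c_1‖ = 3.6056, so q_1 = (-0.5547, 0.0000, 0.8321).
r_{12} = q_1·c_2 = 1.1094.

r_{12} = 1.1094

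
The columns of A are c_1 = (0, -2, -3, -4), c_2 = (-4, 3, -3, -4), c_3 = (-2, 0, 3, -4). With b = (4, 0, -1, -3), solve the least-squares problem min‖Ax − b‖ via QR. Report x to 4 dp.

x = (0.7052, -0.2927, 0.0156)

c_1 = (0, -2, -3, -4); ‖c_1‖ = 5.3852, so e_1 = (0.0000, -0.3714, -0.5571, -0.7428).
e_1·c_2 = 0.0000·(-4) + (-0.3714)·3 + (-0.5571)·(-3) + (-0.7428)·(-4) = 3.5282.
u_2 = c_2 − 3.5282·e_1 = (-4.0000, 4.3103, -1.0345, -1.3793).
‖u_2‖ = 6.1279, so e_2 = (-0.6527, 0.7034, -0.1688, -0.2251).
e_1·c_3 = 0.0000·(-2) + (-0.3714)·0 + (-0.5571)·3 + (-0.7428)·(-4) = 1.2999; e_2·c_3 = (-0.6527)·(-2) + 0.7034·0 + (-0.1688)·3 + (-0.2251)·(-4) = 1.6994.
u_3 = c_3 − 1.2999·e_1 − 1.6994·e_2 = (-0.8907, -0.7126, 4.0110, -2.6520).
‖u_3‖ = 4.9419, so e_3 = (-0.1802, -0.1442, 0.8116, -0.5366).
Qᵀb = (2.7854, -1.7669, 0.0773).
Back-substitute: x_3 = 0.0773/4.9419 = 0.0156.
x_2 = (-1.7669 − 1.6994·0.0156)/6.1279 = -0.2927.
x_1 = (2.7854 − 3.5282·(-0.2927) − 1.2999·0.0156)/5.3852 = 0.7052.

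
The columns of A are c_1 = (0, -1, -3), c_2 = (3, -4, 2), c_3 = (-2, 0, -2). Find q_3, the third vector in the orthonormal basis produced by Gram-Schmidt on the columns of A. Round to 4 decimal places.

q_3 = (-0.8278, -0.5322, 0.1774)

c_1 = (0, -1, -3); ‖c_1‖ = 3.1623, so q_1 = (0.0000, -0.3162, -0.9487).
q_1·c_2 = 0.0000·3 + (-0.3162)·(-4) + (-0.9487)·2 = -0.6325.
u_2 = c_2 + 0.6325·q_1 = (3.0000, -4.2000, 1.4000).
‖u_2‖ = 5.3479, so q_2 = (0.5610, -0.7854, 0.2618).
q_1·c_3 = 0.0000·(-2) + (-0.3162)·0 + (-0.9487)·(-2) = 1.8974; q_2·c_3 = 0.5610·(-2) + (-0.7854)·0 + 0.2618·(-2) = -1.6455.
u_3 = c_3 − 1.8974·q_1 + 1.6455·q_2 = (-1.0769, -0.6923, 0.2308).
‖u_3‖ = 1.3009, so q_3 = (-0.8278, -0.5322, 0.1774).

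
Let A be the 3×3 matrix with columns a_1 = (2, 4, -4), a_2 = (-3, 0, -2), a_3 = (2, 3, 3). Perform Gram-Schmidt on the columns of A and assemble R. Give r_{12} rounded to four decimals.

r_{12} = 0.3333

a_1 = (2, 4, -4); ‖a_1‖ = 6.0000, so e_1 = (0.3333, 0.6667, -0.6667).
r_{12} = e_1·a_2 = 0.3333.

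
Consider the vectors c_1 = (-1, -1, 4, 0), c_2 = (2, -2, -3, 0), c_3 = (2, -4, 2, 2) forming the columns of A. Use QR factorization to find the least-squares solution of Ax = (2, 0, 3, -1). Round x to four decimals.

c_1 = (-1, -1, 4, 0); ‖c_1‖ = 4.2426, so e_1 = (-0.2357, -0.2357, 0.9428, 0.0000).
e_1·c_2 = (-0.2357)·2 + (-0.2357)·(-2) + 0.9428·(-3) + 0.0000·0 = -2.8284.
u_2 = c_2 + 2.8284·e_1 = (1.3333, -2.6667, -0.3333, 0.0000).
‖u_2‖ = 3.0000, so e_2 = (0.4444, -0.8889, -0.1111, 0.0000).
e_1·c_3 = (-0.2357)·2 + (-0.2357)·(-4) + 0.9428·2 + 0.0000·2 = 2.3570; e_2·c_3 = 0.4444·2 + (-0.8889)·(-4) + (-0.1111)·2 + 0.0000·2 = 4.2222.
u_3 = c_3 − 2.3570·e_1 − 4.2222·e_2 = (0.6790, 0.3086, 0.2469, 2.0000).
‖u_3‖ = 2.1488, so e_3 = (0.3160, 0.1436, 0.1149, 0.9308).
Qᵀb = (2.3570, 0.5556, 0.0460).
Back-substitute: x_3 = 0.0460/2.1488 = 0.0214.
x_2 = (0.5556 − 4.2222·0.0214)/3.0000 = 0.1551.
x_1 = (2.3570 + 2.8284·0.1551 − 2.3570·0.0214)/4.2426 = 0.6471.

x = (0.6471, 0.1551, 0.0214)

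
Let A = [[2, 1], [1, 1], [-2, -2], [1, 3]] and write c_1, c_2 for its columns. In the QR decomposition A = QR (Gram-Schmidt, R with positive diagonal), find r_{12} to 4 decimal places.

q_1 = c_1/‖c_1‖ = (2, 1, -2, 1)/3.1623 = (0.6325, 0.3162, -0.6325, 0.3162).
r_{12} = q_1·c_2 = 3.1623.

r_{12} = 3.1623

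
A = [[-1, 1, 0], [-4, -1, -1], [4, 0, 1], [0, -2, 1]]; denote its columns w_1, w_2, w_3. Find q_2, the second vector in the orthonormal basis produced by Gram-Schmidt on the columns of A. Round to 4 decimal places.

q_1 = w_1/‖w_1‖ = (-1, -4, 4, 0)/5.7446 = (-0.1741, -0.6963, 0.6963, 0.0000).
r_{12} = q_1·w_2 = 0.5222.
u_2 = w_2 − 0.5222·q_1 = (1.0909, -0.6364, -0.3636, -2.0000).
‖u_2‖ = 2.3932, so q_2 = (0.4558, -0.2659, -0.1519, -0.8357).

q_2 = (0.4558, -0.2659, -0.1519, -0.8357)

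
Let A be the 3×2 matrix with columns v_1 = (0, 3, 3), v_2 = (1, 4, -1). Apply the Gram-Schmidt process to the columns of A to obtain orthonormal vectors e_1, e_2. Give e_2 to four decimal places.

v_1 = (0, 3, 3); ‖v_1‖ = 4.2426, so e_1 = (0.0000, 0.7071, 0.7071).
e_1·v_2 = 0.0000·1 + 0.7071·4 + 0.7071·(-1) = 2.1213.
u_2 = v_2 − 2.1213·e_1 = (1.0000, 2.5000, -2.5000).
‖u_2‖ = 3.6742, so e_2 = (0.2722, 0.6804, -0.6804).

e_2 = (0.2722, 0.6804, -0.6804)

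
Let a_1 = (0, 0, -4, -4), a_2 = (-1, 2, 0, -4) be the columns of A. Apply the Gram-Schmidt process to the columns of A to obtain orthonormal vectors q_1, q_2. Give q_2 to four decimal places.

q_2 = (-0.2774, 0.5547, 0.5547, -0.5547)

q_1 = a_1/‖a_1‖ = (0, 0, -4, -4)/5.6569 = (0.0000, 0.0000, -0.7071, -0.7071).
r_{12} = q_1·a_2 = 2.8284.
u_2 = a_2 − 2.8284·q_1 = (-1.0000, 2.0000, 2.0000, -2.0000).
‖u_2‖ = 3.6056, so q_2 = (-0.2774, 0.5547, 0.5547, -0.5547).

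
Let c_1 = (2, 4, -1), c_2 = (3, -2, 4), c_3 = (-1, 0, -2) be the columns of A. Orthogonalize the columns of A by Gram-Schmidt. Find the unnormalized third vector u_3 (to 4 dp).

q_1 = c_1/‖c_1‖ = (2, 4, -1)/4.5826 = (0.4364, 0.8729, -0.2182).
r_{12} = q_1·c_2 = -1.3093.
u_2 = c_2 + 1.3093·q_1 = (3.5714, -0.8571, 3.7143).
‖u_2‖ = 5.2236, so q_2 = (0.6837, -0.1641, 0.7111).
r_{13} = q_1·c_3 = 0.0000; r_{23} = q_2·c_3 = -2.1058.
u_3 = c_3 + 0.0000·q_1 + 2.1058·q_2 = (0.4398, -0.3455, -0.5026).

u_3 = (0.4398, -0.3455, -0.5026)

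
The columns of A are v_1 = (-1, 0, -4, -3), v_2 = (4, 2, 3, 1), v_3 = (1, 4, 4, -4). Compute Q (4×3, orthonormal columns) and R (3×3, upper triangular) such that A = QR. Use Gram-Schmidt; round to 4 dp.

Q = [[-0.1961, 0.8144, -0.4472], [0.0000, 0.4982, 0.3515], [-0.7845, 0.0192, 0.5621], [-0.5883, -0.2970, -0.6004]], R = [[5.0990, -3.7262, -0.9806], [0.0000, 4.0144, 4.0719], [0.0000, 0.0000, 5.6088]]

v_1 = (-1, 0, -4, -3); ‖v_1‖ = 5.0990, so e_1 = (-0.1961, 0.0000, -0.7845, -0.5883).
e_1·v_2 = (-0.1961)·4 + 0.0000·2 + (-0.7845)·3 + (-0.5883)·1 = -3.7262.
u_2 = v_2 + 3.7262·e_1 = (3.2692, 2.0000, 0.0769, -1.1923).
‖u_2‖ = 4.0144, so e_2 = (0.8144, 0.4982, 0.0192, -0.2970).
e_1·v_3 = (-0.1961)·1 + 0.0000·4 + (-0.7845)·4 + (-0.5883)·(-4) = -0.9806; e_2·v_3 = 0.8144·1 + 0.4982·4 + 0.0192·4 + (-0.2970)·(-4) = 4.0719.
u_3 = v_3 + 0.9806·e_1 − 4.0719·e_2 = (-2.5084, 1.9714, 3.1527, -3.3675).
‖u_3‖ = 5.6088, so e_3 = (-0.4472, 0.3515, 0.5621, -0.6004).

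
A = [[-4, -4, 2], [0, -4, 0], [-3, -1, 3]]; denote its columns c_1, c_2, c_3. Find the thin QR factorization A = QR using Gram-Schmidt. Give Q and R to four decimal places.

c_1 = (-4, 0, -3); ‖c_1‖ = 5.0000, so q_1 = (-0.8000, 0.0000, -0.6000).
q_1·c_2 = (-0.8000)·(-4) + 0.0000·(-4) + (-0.6000)·(-1) = 3.8000.
u_2 = c_2 − 3.8000·q_1 = (-0.9600, -4.0000, 1.2800).
‖u_2‖ = 4.3081, so q_2 = (-0.2228, -0.9285, 0.2971).
q_1·c_3 = (-0.8000)·2 + 0.0000·0 + (-0.6000)·3 = -3.4000; q_2·c_3 = (-0.2228)·2 + (-0.9285)·0 + 0.2971·3 = 0.4457.
u_3 = c_3 + 3.4000·q_1 − 0.4457·q_2 = (-0.6207, 0.4138, 0.8276).
‖u_3‖ = 1.1142, so q_3 = (-0.5571, 0.3714, 0.7428).

Q = [[-0.8000, -0.2228, -0.5571], [0.0000, -0.9285, 0.3714], [-0.6000, 0.2971, 0.7428]], R = [[5.0000, 3.8000, -3.4000], [0.0000, 4.3081, 0.4457], [0.0000, 0.0000, 1.1142]]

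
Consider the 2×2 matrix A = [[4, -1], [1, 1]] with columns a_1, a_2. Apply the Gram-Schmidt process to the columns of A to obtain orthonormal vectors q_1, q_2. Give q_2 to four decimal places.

q_2 = (-0.2425, 0.9701)

a_1 = (4, 1); ‖a_1‖ = 4.1231, so q_1 = (0.9701, 0.2425).
q_1·a_2 = 0.9701·(-1) + 0.2425·1 = -0.7276.
u_2 = a_2 + 0.7276·q_1 = (-0.2941, 1.1765).
‖u_2‖ = 1.2127, so q_2 = (-0.2425, 0.9701).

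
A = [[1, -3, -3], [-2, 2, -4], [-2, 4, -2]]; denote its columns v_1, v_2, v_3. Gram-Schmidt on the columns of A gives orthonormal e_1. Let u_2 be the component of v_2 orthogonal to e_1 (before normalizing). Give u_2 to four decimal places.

u_2 = (-1.3333, -1.3333, 0.6667)

v_1 = (1, -2, -2); ‖v_1‖ = 3.0000, so e_1 = (0.3333, -0.6667, -0.6667).
e_1·v_2 = 0.3333·(-3) + (-0.6667)·2 + (-0.6667)·4 = -5.0000.
u_2 = v_2 + 5.0000·e_1 = (-1.3333, -1.3333, 0.6667).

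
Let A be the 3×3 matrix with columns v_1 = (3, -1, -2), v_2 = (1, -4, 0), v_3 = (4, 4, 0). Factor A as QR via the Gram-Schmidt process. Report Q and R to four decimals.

Q = [[0.8018, -0.1361, 0.5819], [-0.2673, -0.9526, 0.1455], [-0.5345, 0.2722, 0.8001]], R = [[3.7417, 1.8708, 2.1381], [0.0000, 3.6742, -4.3546], [0.0000, 0.0000, 2.9096]]

v_1 = (3, -1, -2); ‖v_1‖ = 3.7417, so q_1 = (0.8018, -0.2673, -0.5345).
q_1·v_2 = 0.8018·1 + (-0.2673)·(-4) + (-0.5345)·0 = 1.8708.
u_2 = v_2 − 1.8708·q_1 = (-0.5000, -3.5000, 1.0000).
‖u_2‖ = 3.6742, so q_2 = (-0.1361, -0.9526, 0.2722).
q_1·v_3 = 0.8018·4 + (-0.2673)·4 + (-0.5345)·0 = 2.1381; q_2·v_3 = (-0.1361)·4 + (-0.9526)·4 + 0.2722·0 = -4.3546.
u_3 = v_3 − 2.1381·q_1 + 4.3546·q_2 = (1.6931, 0.4233, 2.3280).
‖u_3‖ = 2.9096, so q_3 = (0.5819, 0.1455, 0.8001).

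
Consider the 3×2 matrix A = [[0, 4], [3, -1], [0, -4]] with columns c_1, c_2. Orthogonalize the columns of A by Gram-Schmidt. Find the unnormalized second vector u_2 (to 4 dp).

q_1 = c_1/‖c_1‖ = (0, 3, 0)/3.0000 = (0.0000, 1.0000, 0.0000).
r_{12} = q_1·c_2 = -1.0000.
u_2 = c_2 + 1.0000·q_1 = (4.0000, 0.0000, -4.0000).

u_2 = (4.0000, 0.0000, -4.0000)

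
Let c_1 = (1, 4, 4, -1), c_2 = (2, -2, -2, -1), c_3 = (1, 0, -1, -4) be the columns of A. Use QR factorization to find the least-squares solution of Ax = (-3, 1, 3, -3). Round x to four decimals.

x = (-0.2559, -1.8113, 1.1526)

c_1 = (1, 4, 4, -1); ‖c_1‖ = 5.8310, so e_1 = (0.1715, 0.6860, 0.6860, -0.1715).
e_1·c_2 = 0.1715·2 + 0.6860·(-2) + 0.6860·(-2) + (-0.1715)·(-1) = -2.2295.
u_2 = c_2 + 2.2295·e_1 = (2.3824, -0.4706, -0.4706, -1.3824).
‖u_2‖ = 2.8336, so e_2 = (0.8407, -0.1661, -0.1661, -0.4878).
e_1·c_3 = 0.1715·1 + 0.6860·0 + 0.6860·(-1) + (-0.1715)·(-4) = 0.1715; e_2·c_3 = 0.8407·1 + (-0.1661)·0 + (-0.1661)·(-1) + (-0.4878)·(-4) = 2.9582.
u_3 = c_3 − 0.1715·e_1 − 2.9582·e_2 = (-1.5165, 0.3736, -0.6264, -2.5275).
‖u_3‖ = 3.0364, so e_3 = (-0.4994, 0.1230, -0.2063, -0.8324).
Qᵀb = (2.7440, -1.7230, 3.4997).
Back-substitute: x_3 = 3.4997/3.0364 = 1.1526.
x_2 = (-1.7230 − 2.9582·1.1526)/2.8336 = -1.8113.
x_1 = (2.7440 + 2.2295·(-1.8113) − 0.1715·1.1526)/5.8310 = -0.2559.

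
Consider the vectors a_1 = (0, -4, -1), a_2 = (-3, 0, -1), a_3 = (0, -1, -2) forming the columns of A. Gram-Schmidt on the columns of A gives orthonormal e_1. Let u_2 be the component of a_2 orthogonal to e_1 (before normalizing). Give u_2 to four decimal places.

u_2 = (-3.0000, 0.2353, -0.9412)

e_1 = a_1/‖a_1‖ = (0, -4, -1)/4.1231 = (0.0000, -0.9701, -0.2425).
r_{12} = e_1·a_2 = 0.2425.
u_2 = a_2 − 0.2425·e_1 = (-3.0000, 0.2353, -0.9412).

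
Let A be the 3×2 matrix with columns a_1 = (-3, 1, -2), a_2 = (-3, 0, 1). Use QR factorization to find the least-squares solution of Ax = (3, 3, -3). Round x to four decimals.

x = (0.9231, -1.8462)

q_1 = a_1/‖a_1‖ = (-3, 1, -2)/3.7417 = (-0.8018, 0.2673, -0.5345).
r_{12} = q_1·a_2 = 1.8708.
u_2 = a_2 − 1.8708·q_1 = (-1.5000, -0.5000, 2.0000).
‖u_2‖ = 2.5495, so q_2 = (-0.5883, -0.1961, 0.7845).
Qᵀb = (0.0000, -4.7068).
Back-substitute: x_2 = -4.7068/2.5495 = -1.8462.
x_1 = (0.0000 − 1.8708·(-1.8462))/3.7417 = 0.9231.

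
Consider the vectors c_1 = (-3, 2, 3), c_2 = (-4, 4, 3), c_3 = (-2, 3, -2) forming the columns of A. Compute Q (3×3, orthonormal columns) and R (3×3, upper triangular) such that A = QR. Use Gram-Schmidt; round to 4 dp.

Q = [[-0.6396, -0.0273, -0.7682], [0.4264, 0.8189, -0.3841], [0.6396, -0.5732, -0.5121]], R = [[4.6904, 6.1828, 1.2792], [0.0000, 1.6652, 3.6579], [0.0000, 0.0000, 1.4084]]

c_1 = (-3, 2, 3); ‖c_1‖ = 4.6904, so q_1 = (-0.6396, 0.4264, 0.6396).
q_1·c_2 = (-0.6396)·(-4) + 0.4264·4 + 0.6396·3 = 6.1828.
u_2 = c_2 − 6.1828·q_1 = (-0.0455, 1.3636, -0.9545).
‖u_2‖ = 1.6652, so q_2 = (-0.0273, 0.8189, -0.5732).
q_1·c_3 = (-0.6396)·(-2) + 0.4264·3 + 0.6396·(-2) = 1.2792; q_2·c_3 = (-0.0273)·(-2) + 0.8189·3 + (-0.5732)·(-2) = 3.6579.
u_3 = c_3 − 1.2792·q_1 − 3.6579·q_2 = (-1.0820, -0.5410, -0.7213).
‖u_3‖ = 1.4084, so q_3 = (-0.7682, -0.3841, -0.5121).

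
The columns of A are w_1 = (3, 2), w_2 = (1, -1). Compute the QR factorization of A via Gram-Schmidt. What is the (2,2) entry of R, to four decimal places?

q_1 = w_1/‖w_1‖ = (3, 2)/3.6056 = (0.8321, 0.5547).
r_{12} = q_1·w_2 = 0.2774.
u_2 = w_2 − 0.2774·q_1 = (0.7692, -1.1538).
r_{22} = ‖u_2‖ = 1.3868.

r_{22} = 1.3868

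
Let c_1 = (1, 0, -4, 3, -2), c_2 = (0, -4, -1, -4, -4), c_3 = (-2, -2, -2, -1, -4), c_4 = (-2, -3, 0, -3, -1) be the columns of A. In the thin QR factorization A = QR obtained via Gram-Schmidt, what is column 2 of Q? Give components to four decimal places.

c_1 = (1, 0, -4, 3, -2); ‖c_1‖ = 5.4772, so e_1 = (0.1826, 0.0000, -0.7303, 0.5477, -0.3651).
e_1·c_2 = 0.1826·0 + 0.0000·(-4) + (-0.7303)·(-1) + 0.5477·(-4) + (-0.3651)·(-4) = 0.0000.
u_2 = c_2 + 0.0000·e_1 = (0.0000, -4.0000, -1.0000, -4.0000, -4.0000).
‖u_2‖ = 7.0000, so e_2 = (0.0000, -0.5714, -0.1429, -0.5714, -0.5714).

e_2 = (0.0000, -0.5714, -0.1429, -0.5714, -0.5714)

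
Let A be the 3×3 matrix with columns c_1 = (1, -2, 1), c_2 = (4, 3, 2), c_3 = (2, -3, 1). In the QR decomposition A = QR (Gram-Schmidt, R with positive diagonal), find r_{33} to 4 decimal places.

r_{33} = 0.6823

q_1 = c_1/‖c_1‖ = (1, -2, 1)/2.4495 = (0.4082, -0.8165, 0.4082).
r_{12} = q_1·c_2 = 0.0000.
u_2 = c_2 + 0.0000·q_1 = (4.0000, 3.0000, 2.0000).
‖u_2‖ = 5.3852, so q_2 = (0.7428, 0.5571, 0.3714).
r_{13} = q_1·c_3 = 3.6742; r_{23} = q_2·c_3 = 0.1857.
u_3 = c_3 − 3.6742·q_1 − 0.1857·q_2 = (0.3621, -0.1034, -0.5690).
r_{33} = ‖u_3‖ = 0.6823.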